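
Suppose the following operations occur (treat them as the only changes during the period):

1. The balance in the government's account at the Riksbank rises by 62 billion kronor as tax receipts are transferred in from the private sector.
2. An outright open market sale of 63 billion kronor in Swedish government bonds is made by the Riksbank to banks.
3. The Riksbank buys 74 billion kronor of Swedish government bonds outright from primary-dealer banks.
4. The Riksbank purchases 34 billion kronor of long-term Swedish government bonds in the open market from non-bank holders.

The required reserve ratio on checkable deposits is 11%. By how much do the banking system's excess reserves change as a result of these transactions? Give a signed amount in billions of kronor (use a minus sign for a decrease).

Government account inflow 62 billion kronor: reserves −62B, deposits −62B.
OMO sale (to banks) 63 billion kronor: reserves −63B, deposits 0.
OMO purchase (from banks) 74 billion kronor: reserves +74B, deposits 0.
Asset purchase (from non-banks) 34 billion kronor: reserves +34B, deposits +34B.
Totals: Δreserves = −17B, Δdeposits = −28B.
Δrequired reserves = 11% × −28B = −3.08B.
Δexcess reserves = Δreserves − Δrequired = −17B − (−3.08B) = -13.92 billion.

-13.92 billion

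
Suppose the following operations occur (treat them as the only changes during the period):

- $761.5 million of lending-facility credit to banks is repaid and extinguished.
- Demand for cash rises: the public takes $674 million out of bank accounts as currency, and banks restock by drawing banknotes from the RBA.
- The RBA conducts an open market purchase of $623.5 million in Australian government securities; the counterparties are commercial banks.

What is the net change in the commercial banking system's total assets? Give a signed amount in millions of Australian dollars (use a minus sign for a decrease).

Discount-window repayment $761.5 million: bank balance sheets shrink → −$761.5M.
Currency withdrawal $674 million: bank balance sheets shrink → −$674M.
OMO purchase (from banks) $623.5 million: just an asset swap on bank balance sheets → 0.
Net: −761.5 − 674 + 0 = -$1435.5 million.

-$1435.5 million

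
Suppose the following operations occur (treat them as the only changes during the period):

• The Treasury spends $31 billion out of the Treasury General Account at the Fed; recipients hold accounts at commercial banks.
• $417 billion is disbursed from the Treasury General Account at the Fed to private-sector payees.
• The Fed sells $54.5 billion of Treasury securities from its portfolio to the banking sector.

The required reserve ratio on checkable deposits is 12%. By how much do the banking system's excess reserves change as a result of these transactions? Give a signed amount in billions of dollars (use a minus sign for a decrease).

+$339.74 billion

Government spending $31 billion: reserves +$31B, deposits +$31B.
Government spending $417 billion: reserves +$417B, deposits +$417B.
OMO sale (to banks) $54.5 billion: reserves −$54.5B, deposits 0.
Totals: Δreserves = +$393.5B, Δdeposits = +$448B.
Δrequired reserves = 12% × +$448B = +$53.76B.
Δexcess reserves = Δreserves − Δrequired = +$393.5B − (+$53.76B) = +$339.74 billion.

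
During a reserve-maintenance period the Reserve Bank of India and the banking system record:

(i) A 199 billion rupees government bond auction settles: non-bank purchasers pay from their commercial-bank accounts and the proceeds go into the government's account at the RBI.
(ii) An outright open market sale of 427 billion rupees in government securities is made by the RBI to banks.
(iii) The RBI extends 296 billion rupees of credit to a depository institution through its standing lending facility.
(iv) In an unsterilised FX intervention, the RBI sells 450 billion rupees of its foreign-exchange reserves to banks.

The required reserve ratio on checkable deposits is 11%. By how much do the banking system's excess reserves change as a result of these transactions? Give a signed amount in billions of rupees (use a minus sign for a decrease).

-758.11 billion

Government account inflow 199 billion rupees: reserves −199B, deposits −199B.
OMO sale (to banks) 427 billion rupees: reserves −427B, deposits 0.
Discount-window loan 296 billion rupees: reserves +296B, deposits 0.
FX sale 450 billion rupees: reserves −450B, deposits 0.
Totals: Δreserves = −780B, Δdeposits = −199B.
Δrequired reserves = 11% × −199B = −21.89B.
Δexcess reserves = Δreserves − Δrequired = −780B − (−21.89B) = -758.11 billion.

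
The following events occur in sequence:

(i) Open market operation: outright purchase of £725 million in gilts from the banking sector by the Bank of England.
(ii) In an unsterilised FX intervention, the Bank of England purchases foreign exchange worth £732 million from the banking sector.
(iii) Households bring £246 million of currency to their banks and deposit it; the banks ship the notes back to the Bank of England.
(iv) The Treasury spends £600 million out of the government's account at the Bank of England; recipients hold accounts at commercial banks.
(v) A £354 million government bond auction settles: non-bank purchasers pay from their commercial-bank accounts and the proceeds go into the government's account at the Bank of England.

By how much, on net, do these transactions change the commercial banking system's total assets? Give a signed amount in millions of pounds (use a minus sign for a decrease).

OMO purchase (from banks) £725 million: just an asset swap on bank balance sheets → 0.
FX purchase £732 million: just an asset swap on bank balance sheets → 0.
Currency deposit £246 million: bank balance sheets expand → +£246M.
Government spending £600 million: bank balance sheets expand → +£600M.
Government account inflow £354 million: bank balance sheets shrink → −£354M.
Net: 0 + 0 + 246 + 600 − 354 = +£492 million.

+£492 million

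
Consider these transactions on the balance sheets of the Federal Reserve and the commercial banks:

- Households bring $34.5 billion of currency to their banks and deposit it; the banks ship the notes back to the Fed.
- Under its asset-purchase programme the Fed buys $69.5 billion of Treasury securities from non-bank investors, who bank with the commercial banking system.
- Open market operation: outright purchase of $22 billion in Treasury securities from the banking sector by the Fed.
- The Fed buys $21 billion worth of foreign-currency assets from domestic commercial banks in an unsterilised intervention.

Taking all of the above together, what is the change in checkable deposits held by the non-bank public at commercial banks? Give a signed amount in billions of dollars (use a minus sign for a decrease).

Currency deposit $34.5 billion: non-bank counterparties' bank balances rise → +$34.5B.
Asset purchase (from non-banks) $69.5 billion: non-bank counterparties' bank balances rise → +$69.5B.
OMO purchase (from banks) $22 billion: the counterparty is a bank, so public deposits are unchanged → 0.
FX purchase $21 billion: the counterparty is a bank, so public deposits are unchanged → 0.
Net: 34.5 + 69.5 + 0 + 0 = +$104 billion.

+$104 billion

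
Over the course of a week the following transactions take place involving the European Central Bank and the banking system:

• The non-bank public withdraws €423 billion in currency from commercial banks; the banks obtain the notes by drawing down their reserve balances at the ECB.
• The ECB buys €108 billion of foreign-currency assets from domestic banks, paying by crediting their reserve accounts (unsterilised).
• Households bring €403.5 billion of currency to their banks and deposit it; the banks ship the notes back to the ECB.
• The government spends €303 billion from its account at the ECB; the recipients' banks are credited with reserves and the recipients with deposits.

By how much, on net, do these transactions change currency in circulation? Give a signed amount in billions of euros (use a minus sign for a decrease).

+€19.5 billion

ECB balance sheet:
  Assets:      Foreign assets +€108B
  Liabilities: Bank reserves +€391.5B, Currency in circulation +€19.5B, Government deposits −€303B
So the change in currency in circulation is +€19.5 billion.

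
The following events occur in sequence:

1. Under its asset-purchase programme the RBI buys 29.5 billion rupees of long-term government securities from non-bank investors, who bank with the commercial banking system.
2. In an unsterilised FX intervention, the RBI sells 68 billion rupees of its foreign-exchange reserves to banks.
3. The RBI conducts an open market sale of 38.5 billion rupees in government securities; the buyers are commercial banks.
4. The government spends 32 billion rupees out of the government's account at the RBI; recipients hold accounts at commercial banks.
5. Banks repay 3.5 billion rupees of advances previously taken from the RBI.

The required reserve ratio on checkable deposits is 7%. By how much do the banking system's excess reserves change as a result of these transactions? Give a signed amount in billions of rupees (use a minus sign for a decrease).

Asset purchase (from non-banks) 29.5 billion rupees: reserves +29.5B, deposits +29.5B.
FX sale 68 billion rupees: reserves −68B, deposits 0.
OMO sale (to banks) 38.5 billion rupees: reserves −38.5B, deposits 0.
Government spending 32 billion rupees: reserves +32B, deposits +32B.
Discount-window repayment 3.5 billion rupees: reserves −3.5B, deposits 0.
Totals: Δreserves = −48.5B, Δdeposits = +61.5B.
Δrequired reserves = 7% × +61.5B = +4.305B.
Δexcess reserves = Δreserves − Δrequired = −48.5B − (+4.305B) = -52.805 billion.

-52.805 billion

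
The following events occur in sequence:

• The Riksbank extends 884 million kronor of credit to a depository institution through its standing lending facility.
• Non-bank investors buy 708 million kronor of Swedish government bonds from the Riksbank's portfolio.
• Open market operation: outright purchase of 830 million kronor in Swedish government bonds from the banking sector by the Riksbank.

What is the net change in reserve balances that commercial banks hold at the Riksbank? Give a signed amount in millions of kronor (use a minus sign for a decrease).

+1006 million

Discount-window loan 884 million kronor: the loan is credited to the bank's reserve account → +884M.
Asset sale (to non-banks) 708 million kronor: the non-bank buyers' banks settle from reserves → −708M.
OMO purchase (from banks) 830 million kronor: the Riksbank pays by crediting reserve accounts → +830M.
Net: 884 − 708 + 830 = +1006 million.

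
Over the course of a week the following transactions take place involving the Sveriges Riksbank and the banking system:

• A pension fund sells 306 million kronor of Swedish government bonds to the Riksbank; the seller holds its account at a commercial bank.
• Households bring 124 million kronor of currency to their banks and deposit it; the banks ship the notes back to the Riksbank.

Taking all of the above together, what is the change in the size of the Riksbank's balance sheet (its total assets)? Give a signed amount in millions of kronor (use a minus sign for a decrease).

Riksbank balance sheet:
  Assets:      Securities +306M
  Liabilities: Bank reserves +430M, Currency in circulation −124M
Change in total Riksbank assets = +306 million.

+306 million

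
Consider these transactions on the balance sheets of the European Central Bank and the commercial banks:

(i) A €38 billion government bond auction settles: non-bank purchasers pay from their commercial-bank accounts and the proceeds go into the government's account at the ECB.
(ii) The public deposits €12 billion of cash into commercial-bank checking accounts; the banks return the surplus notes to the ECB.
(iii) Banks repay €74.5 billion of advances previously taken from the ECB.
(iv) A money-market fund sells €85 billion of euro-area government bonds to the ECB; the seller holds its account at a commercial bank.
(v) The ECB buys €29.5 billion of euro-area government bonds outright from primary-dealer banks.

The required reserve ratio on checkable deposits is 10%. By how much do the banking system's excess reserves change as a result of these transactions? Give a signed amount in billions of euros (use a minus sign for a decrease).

+€8.1 billion

Government account inflow €38 billion: reserves −€38B, deposits −€38B.
Currency deposit €12 billion: reserves +€12B, deposits +€12B.
Discount-window repayment €74.5 billion: reserves −€74.5B, deposits 0.
Asset purchase (from non-banks) €85 billion: reserves +€85B, deposits +€85B.
OMO purchase (from banks) €29.5 billion: reserves +€29.5B, deposits 0.
Totals: Δreserves = +€14B, Δdeposits = +€59B.
Δrequired reserves = 10% × +€59B = +€5.9B.
Δexcess reserves = Δreserves − Δrequired = +€14B − (+€5.9B) = +€8.1 billion.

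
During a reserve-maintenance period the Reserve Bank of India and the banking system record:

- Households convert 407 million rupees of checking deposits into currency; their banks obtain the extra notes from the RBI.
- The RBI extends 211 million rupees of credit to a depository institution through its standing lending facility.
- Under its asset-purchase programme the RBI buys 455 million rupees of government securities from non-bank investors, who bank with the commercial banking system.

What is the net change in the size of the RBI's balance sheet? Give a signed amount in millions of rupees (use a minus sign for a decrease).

+666 million

RBI balance sheet:
  Assets:      Securities +455M, Loans to banks +211M
  Liabilities: Bank reserves +259M, Currency in circulation +407M
Change in total RBI assets = +666 million.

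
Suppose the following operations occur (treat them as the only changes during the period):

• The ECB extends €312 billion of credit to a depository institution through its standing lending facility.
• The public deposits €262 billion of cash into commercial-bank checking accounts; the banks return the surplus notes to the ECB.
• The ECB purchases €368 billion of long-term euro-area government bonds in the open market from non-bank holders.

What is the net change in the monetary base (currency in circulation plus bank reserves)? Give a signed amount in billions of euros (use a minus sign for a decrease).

Discount-window loan €312 billion: ECB balance sheet expands → +€312B.
Currency deposit €262 billion: just a shift between currency and reserves — both are base money → 0.
Asset purchase (from non-banks) €368 billion: ECB balance sheet expands → +€368B.
Net: 312 + 0 + 368 = +€680 billion.

+€680 billion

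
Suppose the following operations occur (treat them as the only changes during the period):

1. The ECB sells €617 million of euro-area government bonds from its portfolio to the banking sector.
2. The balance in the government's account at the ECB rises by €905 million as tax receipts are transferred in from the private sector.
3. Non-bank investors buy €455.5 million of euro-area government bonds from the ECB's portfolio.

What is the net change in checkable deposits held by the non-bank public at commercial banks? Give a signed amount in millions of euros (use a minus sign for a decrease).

OMO sale (to banks) €617 million: the counterparty is a bank, so public deposits are unchanged → 0.
Government account inflow €905 million: non-bank counterparties' bank balances fall → −€905M.
Asset sale (to non-banks) €455.5 million: non-bank counterparties' bank balances fall → −€455.5M.
Net: 0 − 905 − 455.5 = -€1360.5 million.

-€1360.5 million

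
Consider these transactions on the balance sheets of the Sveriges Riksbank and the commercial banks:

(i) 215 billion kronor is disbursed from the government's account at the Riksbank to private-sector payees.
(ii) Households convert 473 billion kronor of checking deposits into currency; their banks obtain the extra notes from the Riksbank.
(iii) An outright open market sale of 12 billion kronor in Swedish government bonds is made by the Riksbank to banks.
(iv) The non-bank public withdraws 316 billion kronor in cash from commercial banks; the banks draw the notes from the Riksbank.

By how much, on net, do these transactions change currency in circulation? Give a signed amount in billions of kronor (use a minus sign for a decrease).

+789 billion

Riksbank balance sheet:
  Assets:      Securities −12B
  Liabilities: Bank reserves −586B, Currency in circulation +789B, Government deposits −215B
Commercial banking system:
  Assets:      Reserves at CB −586B, Securities +12B
  Liabilities: Checkable deposits −574B
So the change in currency in circulation is +789 billion.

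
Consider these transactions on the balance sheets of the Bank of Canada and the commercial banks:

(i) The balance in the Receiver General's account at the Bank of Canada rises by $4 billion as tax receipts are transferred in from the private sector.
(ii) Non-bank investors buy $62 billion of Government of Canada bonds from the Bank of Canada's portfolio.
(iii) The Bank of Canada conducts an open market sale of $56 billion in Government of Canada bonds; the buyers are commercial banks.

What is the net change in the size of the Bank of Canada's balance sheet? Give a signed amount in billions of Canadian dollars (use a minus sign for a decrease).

Government account inflow $4 billion: only the composition of liabilities changes → 0.
Asset sale (to non-banks) $62 billion: a Bank of Canada asset is shed → −$62B.
OMO sale (to banks) $56 billion: a Bank of Canada asset is shed → −$56B.
Net: 0 − 62 − 56 = -$118 billion.

-$118 billion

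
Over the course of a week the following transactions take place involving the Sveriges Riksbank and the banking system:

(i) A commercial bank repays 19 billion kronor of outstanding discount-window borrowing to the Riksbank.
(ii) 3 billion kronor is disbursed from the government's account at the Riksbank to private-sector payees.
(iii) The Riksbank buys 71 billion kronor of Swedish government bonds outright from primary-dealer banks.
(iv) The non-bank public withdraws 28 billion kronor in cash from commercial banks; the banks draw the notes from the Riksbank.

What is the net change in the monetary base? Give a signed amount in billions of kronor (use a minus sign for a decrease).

+55 billion

Riksbank balance sheet:
  Assets:      Securities +71B, Loans to banks −19B
  Liabilities: Bank reserves +27B, Currency in circulation +28B, Government deposits −3B
Commercial banking system:
  Assets:      Reserves at CB +27B, Securities −71B
  Liabilities: Checkable deposits −25B, Borrowings from CB −19B
Monetary base = currency + reserves: +28B + (+27B) = +55 billion.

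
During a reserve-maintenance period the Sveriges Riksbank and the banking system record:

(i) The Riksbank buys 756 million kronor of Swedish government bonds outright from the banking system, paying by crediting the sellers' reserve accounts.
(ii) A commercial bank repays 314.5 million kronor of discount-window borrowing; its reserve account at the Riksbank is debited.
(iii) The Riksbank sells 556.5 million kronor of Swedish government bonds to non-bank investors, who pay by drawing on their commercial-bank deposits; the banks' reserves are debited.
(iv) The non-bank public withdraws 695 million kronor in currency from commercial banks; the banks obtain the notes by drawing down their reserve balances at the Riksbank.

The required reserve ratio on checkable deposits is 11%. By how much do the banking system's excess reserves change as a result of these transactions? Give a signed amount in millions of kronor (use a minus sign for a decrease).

OMO purchase (from banks) 756 million kronor: reserves +756M, deposits 0.
Discount-window repayment 314.5 million kronor: reserves −314.5M, deposits 0.
Asset sale (to non-banks) 556.5 million kronor: reserves −556.5M, deposits −556.5M.
Currency withdrawal 695 million kronor: reserves −695M, deposits −695M.
Totals: Δreserves = −810M, Δdeposits = −1251.5M.
Δrequired reserves = 11% × −1251.5M = −137.665M.
Δexcess reserves = Δreserves − Δrequired = −810M − (−137.665M) = -672.335 million.

-672.335 million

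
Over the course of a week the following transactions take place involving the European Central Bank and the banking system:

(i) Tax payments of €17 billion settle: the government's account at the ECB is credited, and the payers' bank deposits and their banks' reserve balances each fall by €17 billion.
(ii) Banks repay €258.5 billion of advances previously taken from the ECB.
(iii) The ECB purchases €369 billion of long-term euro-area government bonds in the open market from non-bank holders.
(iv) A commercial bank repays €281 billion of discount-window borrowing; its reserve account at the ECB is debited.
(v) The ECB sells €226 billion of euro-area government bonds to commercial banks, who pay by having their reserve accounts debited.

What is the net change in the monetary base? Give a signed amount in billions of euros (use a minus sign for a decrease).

-€413.5 billion

Government account inflow €17 billion: reserves shift to a non-base liability → −€17B.
Discount-window repayment €258.5 billion: ECB balance sheet contracts → −€258.5B.
Asset purchase (from non-banks) €369 billion: ECB balance sheet expands → +€369B.
Discount-window repayment €281 billion: ECB balance sheet contracts → −€281B.
OMO sale (to banks) €226 billion: ECB balance sheet contracts → −€226B.
Net: −17 − 258.5 + 369 − 281 − 226 = -€413.5 billion.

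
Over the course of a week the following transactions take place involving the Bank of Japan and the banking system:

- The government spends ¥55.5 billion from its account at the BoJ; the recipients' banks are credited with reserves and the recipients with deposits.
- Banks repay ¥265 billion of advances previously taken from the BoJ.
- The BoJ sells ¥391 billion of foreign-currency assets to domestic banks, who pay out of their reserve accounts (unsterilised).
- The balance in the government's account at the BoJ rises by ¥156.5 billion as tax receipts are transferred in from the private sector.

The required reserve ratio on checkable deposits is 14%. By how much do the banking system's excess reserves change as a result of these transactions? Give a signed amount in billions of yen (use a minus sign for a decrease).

-¥742.86 billion

Government spending ¥55.5 billion: reserves +¥55.5B, deposits +¥55.5B.
Discount-window repayment ¥265 billion: reserves −¥265B, deposits 0.
FX sale ¥391 billion: reserves −¥391B, deposits 0.
Government account inflow ¥156.5 billion: reserves −¥156.5B, deposits −¥156.5B.
Totals: Δreserves = −¥757B, Δdeposits = −¥101B.
Δrequired reserves = 14% × −¥101B = −¥14.14B.
Δexcess reserves = Δreserves − Δrequired = −¥757B − (−¥14.14B) = -¥742.86 billion.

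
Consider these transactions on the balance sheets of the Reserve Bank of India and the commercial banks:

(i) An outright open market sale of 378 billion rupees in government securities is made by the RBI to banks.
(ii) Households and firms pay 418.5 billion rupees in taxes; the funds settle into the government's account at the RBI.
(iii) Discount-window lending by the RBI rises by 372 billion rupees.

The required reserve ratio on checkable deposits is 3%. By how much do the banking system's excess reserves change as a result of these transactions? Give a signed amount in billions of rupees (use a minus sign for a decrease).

OMO sale (to banks) 378 billion rupees: reserves −378B, deposits 0.
Government account inflow 418.5 billion rupees: reserves −418.5B, deposits −418.5B.
Discount-window loan 372 billion rupees: reserves +372B, deposits 0.
Totals: Δreserves = −424.5B, Δdeposits = −418.5B.
Δrequired reserves = 3% × −418.5B = −12.555B.
Δexcess reserves = Δreserves − Δrequired = −424.5B − (−12.555B) = -411.945 billion.

-411.945 billion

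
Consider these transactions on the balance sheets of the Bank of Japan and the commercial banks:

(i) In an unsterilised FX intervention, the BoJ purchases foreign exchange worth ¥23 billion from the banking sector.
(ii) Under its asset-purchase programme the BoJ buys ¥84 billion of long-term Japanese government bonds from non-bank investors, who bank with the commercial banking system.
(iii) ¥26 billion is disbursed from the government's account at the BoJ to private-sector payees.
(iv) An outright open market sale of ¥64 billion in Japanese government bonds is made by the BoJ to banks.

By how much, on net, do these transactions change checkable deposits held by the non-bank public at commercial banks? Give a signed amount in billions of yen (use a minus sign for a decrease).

+¥110 billion

BoJ balance sheet:
  Assets:      Securities +¥20B, Foreign assets +¥23B
  Liabilities: Bank reserves +¥69B, Government deposits −¥26B
Commercial banking system:
  Assets:      Reserves at CB +¥69B, Securities +¥64B, Foreign assets −¥23B
  Liabilities: Checkable deposits +¥110B
So the change in checkable deposits held by the non-bank public at commercial banks is +¥110 billion.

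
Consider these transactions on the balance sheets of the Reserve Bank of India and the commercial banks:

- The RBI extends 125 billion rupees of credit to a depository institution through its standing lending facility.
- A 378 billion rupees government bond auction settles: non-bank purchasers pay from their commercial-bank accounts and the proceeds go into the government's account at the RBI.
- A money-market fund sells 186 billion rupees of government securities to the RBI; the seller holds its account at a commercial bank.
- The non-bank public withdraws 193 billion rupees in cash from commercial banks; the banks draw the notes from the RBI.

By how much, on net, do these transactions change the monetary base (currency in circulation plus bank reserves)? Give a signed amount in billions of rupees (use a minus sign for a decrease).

-67 billion

RBI balance sheet:
  Assets:      Securities +186B, Loans to banks +125B
  Liabilities: Bank reserves −260B, Currency in circulation +193B, Government deposits +378B
Commercial banking system:
  Assets:      Reserves at CB −260B
  Liabilities: Checkable deposits −385B, Borrowings from CB +125B
Monetary base = currency + reserves: +193B + (−260B) = -67 billion.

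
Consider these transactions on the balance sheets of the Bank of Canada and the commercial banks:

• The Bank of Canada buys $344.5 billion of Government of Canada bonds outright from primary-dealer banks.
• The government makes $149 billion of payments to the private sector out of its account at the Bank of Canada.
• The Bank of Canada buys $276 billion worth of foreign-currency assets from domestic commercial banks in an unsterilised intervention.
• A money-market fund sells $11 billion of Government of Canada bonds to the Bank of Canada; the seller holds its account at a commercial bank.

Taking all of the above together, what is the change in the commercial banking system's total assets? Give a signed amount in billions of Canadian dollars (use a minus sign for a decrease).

+$160 billion

Bank of Canada balance sheet:
  Assets:      Securities +$355.5B, Foreign assets +$276B
  Liabilities: Bank reserves +$780.5B, Government deposits −$149B
Commercial banking system:
  Assets:      Reserves at CB +$780.5B, Securities −$344.5B, Foreign assets −$276B
  Liabilities: Checkable deposits +$160B
Change in total bank assets = +$160 billion.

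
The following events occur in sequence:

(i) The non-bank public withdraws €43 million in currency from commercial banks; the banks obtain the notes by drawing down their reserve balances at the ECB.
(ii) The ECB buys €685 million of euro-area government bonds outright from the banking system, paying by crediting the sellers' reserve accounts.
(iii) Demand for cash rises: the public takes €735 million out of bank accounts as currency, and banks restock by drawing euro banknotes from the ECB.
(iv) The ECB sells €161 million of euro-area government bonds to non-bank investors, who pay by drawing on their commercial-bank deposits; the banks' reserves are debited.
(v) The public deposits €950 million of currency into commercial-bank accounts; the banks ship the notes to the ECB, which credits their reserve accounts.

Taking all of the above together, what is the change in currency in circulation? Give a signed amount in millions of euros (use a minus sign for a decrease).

-€172 million

Currency withdrawal €43 million: notes leave the central bank → +€43M.
OMO purchase (from banks) €685 million: no currency enters or leaves circulation → 0.
Currency withdrawal €735 million: notes leave the central bank → +€735M.
Asset sale (to non-banks) €161 million: no currency enters or leaves circulation → 0.
Currency deposit €950 million: notes return to the central bank → −€950M.
Net: 43 + 0 + 735 + 0 − 950 = -€172 million.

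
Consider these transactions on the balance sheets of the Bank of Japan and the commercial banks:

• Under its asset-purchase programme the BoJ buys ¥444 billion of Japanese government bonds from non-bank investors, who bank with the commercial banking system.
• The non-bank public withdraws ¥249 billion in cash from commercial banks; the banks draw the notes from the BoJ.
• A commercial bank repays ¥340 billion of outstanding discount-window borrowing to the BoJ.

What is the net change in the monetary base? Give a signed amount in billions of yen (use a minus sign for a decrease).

+¥104 billion

BoJ balance sheet:
  Assets:      Securities +¥444B, Loans to banks −¥340B
  Liabilities: Bank reserves −¥145B, Currency in circulation +¥249B
Commercial banking system:
  Assets:      Reserves at CB −¥145B
  Liabilities: Checkable deposits +¥195B, Borrowings from CB −¥340B
Monetary base = currency + reserves: +¥249B + (−¥145B) = +¥104 billion.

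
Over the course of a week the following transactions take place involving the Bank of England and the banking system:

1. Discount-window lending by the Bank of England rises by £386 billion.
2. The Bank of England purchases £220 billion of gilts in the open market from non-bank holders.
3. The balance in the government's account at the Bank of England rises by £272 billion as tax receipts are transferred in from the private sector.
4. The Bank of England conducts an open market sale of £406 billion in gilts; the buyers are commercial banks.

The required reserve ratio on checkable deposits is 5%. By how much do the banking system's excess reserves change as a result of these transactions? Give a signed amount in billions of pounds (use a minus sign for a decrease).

-£69.4 billion

Discount-window loan £386 billion: reserves +£386B, deposits 0.
Asset purchase (from non-banks) £220 billion: reserves +£220B, deposits +£220B.
Government account inflow £272 billion: reserves −£272B, deposits −£272B.
OMO sale (to banks) £406 billion: reserves −£406B, deposits 0.
Totals: Δreserves = −£72B, Δdeposits = −£52B.
Δrequired reserves = 5% × −£52B = −£2.6B.
Δexcess reserves = Δreserves − Δrequired = −£72B − (−£2.6B) = -£69.4 billion.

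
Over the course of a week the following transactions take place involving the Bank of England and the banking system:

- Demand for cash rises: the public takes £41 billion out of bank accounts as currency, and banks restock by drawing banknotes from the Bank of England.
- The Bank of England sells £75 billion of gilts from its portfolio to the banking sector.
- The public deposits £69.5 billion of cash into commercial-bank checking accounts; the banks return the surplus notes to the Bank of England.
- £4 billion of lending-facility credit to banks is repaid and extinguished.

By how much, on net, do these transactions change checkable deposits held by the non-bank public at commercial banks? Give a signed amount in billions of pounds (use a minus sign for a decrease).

Currency withdrawal £41 billion: non-bank counterparties' bank balances fall → −£41B.
OMO sale (to banks) £75 billion: the counterparty is a bank, so public deposits are unchanged → 0.
Currency deposit £69.5 billion: non-bank counterparties' bank balances rise → +£69.5B.
Discount-window repayment £4 billion: the counterparty is a bank, so public deposits are unchanged → 0.
Net: −41 + 0 + 69.5 + 0 = +£28.5 billion.

+£28.5 billion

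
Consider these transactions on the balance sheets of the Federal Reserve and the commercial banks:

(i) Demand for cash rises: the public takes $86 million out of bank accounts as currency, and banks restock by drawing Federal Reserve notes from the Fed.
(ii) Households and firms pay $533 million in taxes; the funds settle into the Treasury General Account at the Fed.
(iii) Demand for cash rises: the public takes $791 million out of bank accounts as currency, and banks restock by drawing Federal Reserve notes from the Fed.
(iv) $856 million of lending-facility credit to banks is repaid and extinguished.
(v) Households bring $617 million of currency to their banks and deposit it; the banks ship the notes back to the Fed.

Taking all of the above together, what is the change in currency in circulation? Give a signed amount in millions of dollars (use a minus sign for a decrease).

Currency withdrawal $86 million: notes leave the central bank → +$86M.
Government account inflow $533 million: no currency enters or leaves circulation → 0.
Currency withdrawal $791 million: notes leave the central bank → +$791M.
Discount-window repayment $856 million: no currency enters or leaves circulation → 0.
Currency deposit $617 million: notes return to the central bank → −$617M.
Net: 86 + 0 + 791 + 0 − 617 = +$260 million.

+$260 million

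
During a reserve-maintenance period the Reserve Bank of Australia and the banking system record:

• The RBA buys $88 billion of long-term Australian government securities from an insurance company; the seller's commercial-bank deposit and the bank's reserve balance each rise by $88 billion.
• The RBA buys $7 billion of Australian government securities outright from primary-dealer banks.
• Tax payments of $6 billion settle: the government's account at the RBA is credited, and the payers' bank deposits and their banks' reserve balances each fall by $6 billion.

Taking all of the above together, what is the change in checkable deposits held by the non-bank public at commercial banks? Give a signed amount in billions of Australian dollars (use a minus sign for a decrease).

+$82 billion

Asset purchase (from non-banks) $88 billion: non-bank counterparties' bank balances rise → +$88B.
OMO purchase (from banks) $7 billion: the counterparty is a bank, so public deposits are unchanged → 0.
Government account inflow $6 billion: non-bank counterparties' bank balances fall → −$6B.
Net: 88 + 0 − 6 = +$82 billion.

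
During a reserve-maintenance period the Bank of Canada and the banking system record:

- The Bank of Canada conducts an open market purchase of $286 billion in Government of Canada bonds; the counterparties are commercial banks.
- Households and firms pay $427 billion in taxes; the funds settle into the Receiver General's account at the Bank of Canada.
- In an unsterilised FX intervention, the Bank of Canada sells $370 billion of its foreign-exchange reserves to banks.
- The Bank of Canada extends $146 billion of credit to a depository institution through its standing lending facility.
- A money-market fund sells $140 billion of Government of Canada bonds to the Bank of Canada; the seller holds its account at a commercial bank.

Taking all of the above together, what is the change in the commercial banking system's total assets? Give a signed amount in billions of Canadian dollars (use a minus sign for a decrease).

-$141 billion

Bank of Canada balance sheet:
  Assets:      Securities +$426B, Loans to banks +$146B, Foreign assets −$370B
  Liabilities: Bank reserves −$225B, Government deposits +$427B
Commercial banking system:
  Assets:      Reserves at CB −$225B, Securities −$286B, Foreign assets +$370B
  Liabilities: Checkable deposits −$287B, Borrowings from CB +$146B
Change in total bank assets = -$141 billion.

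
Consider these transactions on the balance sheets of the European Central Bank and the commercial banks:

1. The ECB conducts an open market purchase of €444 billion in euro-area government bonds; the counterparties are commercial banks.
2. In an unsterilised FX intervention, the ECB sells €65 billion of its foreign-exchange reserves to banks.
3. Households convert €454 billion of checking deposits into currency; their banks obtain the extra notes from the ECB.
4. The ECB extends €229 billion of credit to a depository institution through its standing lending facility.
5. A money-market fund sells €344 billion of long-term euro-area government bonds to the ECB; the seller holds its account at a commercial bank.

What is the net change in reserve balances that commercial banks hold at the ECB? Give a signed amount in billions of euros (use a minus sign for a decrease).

OMO purchase (from banks) €444 billion: the ECB pays by crediting reserve accounts → +€444B.
FX sale €65 billion: the buying banks pay out of their reserve balances → −€65B.
Currency withdrawal €454 billion: banks swap reserves for currency → −€454B.
Discount-window loan €229 billion: the loan is credited to the bank's reserve account → +€229B.
Asset purchase (from non-banks) €344 billion: the ECB pays by crediting reserve accounts → +€344B.
Net: 444 − 65 − 454 + 229 + 344 = +€498 billion.

+€498 billion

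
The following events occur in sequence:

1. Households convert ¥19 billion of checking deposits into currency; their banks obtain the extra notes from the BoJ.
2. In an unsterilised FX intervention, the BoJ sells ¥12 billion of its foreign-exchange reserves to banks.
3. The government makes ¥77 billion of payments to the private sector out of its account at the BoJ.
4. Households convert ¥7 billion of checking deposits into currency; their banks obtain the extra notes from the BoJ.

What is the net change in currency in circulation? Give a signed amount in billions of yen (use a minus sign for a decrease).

+¥26 billion

BoJ balance sheet:
  Assets:      Foreign assets −¥12B
  Liabilities: Bank reserves +¥39B, Currency in circulation +¥26B, Government deposits −¥77B
So the change in currency in circulation is +¥26 billion.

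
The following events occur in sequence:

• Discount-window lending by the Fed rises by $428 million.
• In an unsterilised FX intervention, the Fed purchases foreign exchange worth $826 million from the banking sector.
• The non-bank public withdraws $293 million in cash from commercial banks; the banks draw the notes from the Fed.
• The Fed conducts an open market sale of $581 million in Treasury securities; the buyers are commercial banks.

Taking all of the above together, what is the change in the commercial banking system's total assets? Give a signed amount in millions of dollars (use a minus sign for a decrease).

Discount-window loan $428 million: bank balance sheets expand → +$428M.
FX purchase $826 million: just an asset swap on bank balance sheets → 0.
Currency withdrawal $293 million: bank balance sheets shrink → −$293M.
OMO sale (to banks) $581 million: just an asset swap on bank balance sheets → 0.
Net: 428 + 0 − 293 + 0 = +$135 million.

+$135 million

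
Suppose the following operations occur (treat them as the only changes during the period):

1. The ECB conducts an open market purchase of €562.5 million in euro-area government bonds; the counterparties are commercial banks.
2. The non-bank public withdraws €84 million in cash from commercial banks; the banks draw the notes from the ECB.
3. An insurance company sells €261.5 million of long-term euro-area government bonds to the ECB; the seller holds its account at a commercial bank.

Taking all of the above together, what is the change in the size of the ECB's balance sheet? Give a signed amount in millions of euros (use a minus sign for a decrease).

ECB balance sheet:
  Assets:      Securities +€824M
  Liabilities: Bank reserves +€740M, Currency in circulation +€84M
Change in total ECB assets = +€824 million.

+€824 million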